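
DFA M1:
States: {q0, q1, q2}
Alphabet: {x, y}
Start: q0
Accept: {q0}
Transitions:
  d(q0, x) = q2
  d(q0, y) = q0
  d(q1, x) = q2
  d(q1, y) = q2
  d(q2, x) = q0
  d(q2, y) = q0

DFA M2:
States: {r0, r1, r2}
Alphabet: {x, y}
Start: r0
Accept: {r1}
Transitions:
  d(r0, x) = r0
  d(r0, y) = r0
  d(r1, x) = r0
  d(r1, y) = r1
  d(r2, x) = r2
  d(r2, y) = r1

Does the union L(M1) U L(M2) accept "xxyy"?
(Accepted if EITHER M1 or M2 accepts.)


M1: final=q0 accepted=True
M2: final=r0 accepted=False

Yes, union accepts


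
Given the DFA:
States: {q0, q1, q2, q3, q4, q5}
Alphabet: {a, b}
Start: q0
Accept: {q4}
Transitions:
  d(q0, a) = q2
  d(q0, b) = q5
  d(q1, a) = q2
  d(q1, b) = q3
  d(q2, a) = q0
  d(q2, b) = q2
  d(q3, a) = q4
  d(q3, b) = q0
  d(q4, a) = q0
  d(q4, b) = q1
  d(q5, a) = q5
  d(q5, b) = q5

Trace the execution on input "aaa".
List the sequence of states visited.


Input: aaa
d(q0, a) = q2
d(q2, a) = q0
d(q0, a) = q2


q0 -> q2 -> q0 -> q2


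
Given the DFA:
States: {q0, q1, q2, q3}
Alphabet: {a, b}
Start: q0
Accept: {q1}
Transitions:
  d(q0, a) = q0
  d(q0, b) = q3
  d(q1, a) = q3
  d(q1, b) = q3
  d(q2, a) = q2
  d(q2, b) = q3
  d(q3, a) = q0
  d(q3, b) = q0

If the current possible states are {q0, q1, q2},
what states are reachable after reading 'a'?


Apply transition on 'a' from each current state:
  d(q0, a) = q0
  d(q1, a) = q3
  d(q2, a) = q2

{q0, q2, q3}


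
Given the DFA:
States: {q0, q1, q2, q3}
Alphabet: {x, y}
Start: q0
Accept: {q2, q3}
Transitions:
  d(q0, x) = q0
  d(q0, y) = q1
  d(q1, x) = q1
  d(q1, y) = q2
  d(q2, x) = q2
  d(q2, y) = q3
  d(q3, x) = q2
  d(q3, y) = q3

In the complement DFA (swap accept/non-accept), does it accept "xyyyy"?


Trace: q0 -> q0 -> q1 -> q2 -> q3 -> q3
Final: q3
Original accept: {q2, q3}
Complement: q3 is in original accept

No, complement rejects (original accepts)


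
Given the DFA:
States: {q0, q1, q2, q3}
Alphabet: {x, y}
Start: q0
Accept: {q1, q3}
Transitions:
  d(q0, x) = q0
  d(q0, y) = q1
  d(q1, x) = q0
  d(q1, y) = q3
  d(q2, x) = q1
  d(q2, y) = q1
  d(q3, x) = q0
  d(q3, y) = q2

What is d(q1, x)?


Looking up transition d(q1, x)

q0


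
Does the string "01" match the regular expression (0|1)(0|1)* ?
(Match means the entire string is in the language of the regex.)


|string| = 2; first = '0'; last = '1'

Yes, "01" matches (0|1)(0|1)*


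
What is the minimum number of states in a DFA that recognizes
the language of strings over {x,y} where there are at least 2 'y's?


States: count = 0, 1, ..., 1, and a final '>= 2' state.
Total: 2 + 1 = 3. Accept = '>= 2' state.

3


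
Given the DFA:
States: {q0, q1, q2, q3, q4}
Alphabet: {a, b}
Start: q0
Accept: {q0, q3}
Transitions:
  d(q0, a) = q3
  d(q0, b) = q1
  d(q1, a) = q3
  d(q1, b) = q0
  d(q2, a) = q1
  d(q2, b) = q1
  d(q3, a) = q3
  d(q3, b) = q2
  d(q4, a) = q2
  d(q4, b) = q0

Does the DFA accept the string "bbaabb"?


Trace: q0 -> q1 -> q0 -> q3 -> q3 -> q2 -> q1
Final state: q1
Accept states: {q0, q3}

No, rejected (final state q1 is not an accept state)


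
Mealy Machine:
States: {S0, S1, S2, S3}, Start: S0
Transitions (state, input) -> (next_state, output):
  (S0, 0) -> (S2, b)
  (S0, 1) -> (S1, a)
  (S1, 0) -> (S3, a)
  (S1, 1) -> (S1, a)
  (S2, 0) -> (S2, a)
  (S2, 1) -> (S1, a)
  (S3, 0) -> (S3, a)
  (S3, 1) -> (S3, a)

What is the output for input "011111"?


Step-by-step:
  (S0, 0) -> (S2, b)
  (S2, 1) -> (S1, a)
  (S1, 1) -> (S1, a)
  (S1, 1) -> (S1, a)
  (S1, 1) -> (S1, a)
  (S1, 1) -> (S1, a)

"baaaaa"


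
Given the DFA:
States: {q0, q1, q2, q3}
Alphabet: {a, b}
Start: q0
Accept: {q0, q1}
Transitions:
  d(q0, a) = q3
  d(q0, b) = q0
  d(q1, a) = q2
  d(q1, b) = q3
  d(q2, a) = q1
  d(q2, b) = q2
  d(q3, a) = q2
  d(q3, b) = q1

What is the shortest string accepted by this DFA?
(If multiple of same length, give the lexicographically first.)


BFS by string length (lex-first path to each state shown):
  len 0: q0<-""
Found accept state at length 0.

"" (empty string)


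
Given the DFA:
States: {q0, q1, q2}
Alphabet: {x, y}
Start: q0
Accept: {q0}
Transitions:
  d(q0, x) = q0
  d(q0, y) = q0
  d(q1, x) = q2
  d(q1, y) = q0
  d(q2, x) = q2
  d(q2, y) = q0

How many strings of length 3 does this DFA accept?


Enumerating all length-3 strings:
  "xxx" -> q0 [accept]
  "xxy" -> q0 [accept]
  "xyx" -> q0 [accept]
  "xyy" -> q0 [accept]
  "yxx" -> q0 [accept]
  "yxy" -> q0 [accept]
  "yyx" -> q0 [accept]
  "yyy" -> q0 [accept]

8 out of 8


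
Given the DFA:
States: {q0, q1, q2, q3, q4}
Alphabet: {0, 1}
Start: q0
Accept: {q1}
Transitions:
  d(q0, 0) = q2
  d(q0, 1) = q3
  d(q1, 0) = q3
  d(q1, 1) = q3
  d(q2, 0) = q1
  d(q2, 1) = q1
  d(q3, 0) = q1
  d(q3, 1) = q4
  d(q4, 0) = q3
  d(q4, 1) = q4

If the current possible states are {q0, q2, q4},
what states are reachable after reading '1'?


Apply transition on '1' from each current state:
  d(q0, 1) = q3
  d(q2, 1) = q1
  d(q4, 1) = q4

{q1, q3, q4}


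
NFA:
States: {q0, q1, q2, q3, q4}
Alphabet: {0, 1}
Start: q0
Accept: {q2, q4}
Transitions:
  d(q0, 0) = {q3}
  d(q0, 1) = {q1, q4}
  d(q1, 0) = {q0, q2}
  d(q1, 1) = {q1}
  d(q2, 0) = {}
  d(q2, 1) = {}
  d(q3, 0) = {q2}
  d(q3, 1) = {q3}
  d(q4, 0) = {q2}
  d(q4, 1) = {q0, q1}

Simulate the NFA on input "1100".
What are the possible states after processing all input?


Start: {q0}
  --1--> {q1, q4}
  --1--> {q0, q1}
  --0--> {q0, q2, q3}
  --0--> {q2, q3}

{q2, q3}


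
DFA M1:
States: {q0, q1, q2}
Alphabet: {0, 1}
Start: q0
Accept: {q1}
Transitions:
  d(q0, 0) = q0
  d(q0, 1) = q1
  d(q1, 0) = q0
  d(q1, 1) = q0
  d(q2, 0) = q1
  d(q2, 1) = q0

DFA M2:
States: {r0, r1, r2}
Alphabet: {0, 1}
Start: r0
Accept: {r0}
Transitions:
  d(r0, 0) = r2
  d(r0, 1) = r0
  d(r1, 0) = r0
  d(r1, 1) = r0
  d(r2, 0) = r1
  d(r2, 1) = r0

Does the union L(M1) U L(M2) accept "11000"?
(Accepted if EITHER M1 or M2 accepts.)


M1: final=q0 accepted=False
M2: final=r0 accepted=True

Yes, union accepts


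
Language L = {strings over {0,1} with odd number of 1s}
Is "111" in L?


count('1') = 3; 3 mod 2 = 1

Yes, "111" is in L


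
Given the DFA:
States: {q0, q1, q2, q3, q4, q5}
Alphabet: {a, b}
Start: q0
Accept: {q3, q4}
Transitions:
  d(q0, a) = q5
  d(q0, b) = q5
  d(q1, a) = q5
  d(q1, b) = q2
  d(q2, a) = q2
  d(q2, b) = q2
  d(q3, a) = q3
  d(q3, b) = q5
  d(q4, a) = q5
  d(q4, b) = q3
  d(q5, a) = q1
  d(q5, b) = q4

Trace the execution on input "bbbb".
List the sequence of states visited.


Input: bbbb
d(q0, b) = q5
d(q5, b) = q4
d(q4, b) = q3
d(q3, b) = q5


q0 -> q5 -> q4 -> q3 -> q5


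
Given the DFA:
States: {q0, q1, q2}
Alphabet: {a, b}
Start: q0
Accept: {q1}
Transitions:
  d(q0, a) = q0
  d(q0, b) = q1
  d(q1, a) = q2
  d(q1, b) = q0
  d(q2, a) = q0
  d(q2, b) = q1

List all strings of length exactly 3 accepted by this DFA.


All strings of length 3: 8 total
Accepted: 3

"aab", "bab", "bbb"


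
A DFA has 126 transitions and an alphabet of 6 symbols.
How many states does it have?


Each state has exactly one transition per symbol.
states = transitions / |alphabet| = 126 / 6 = 21

21


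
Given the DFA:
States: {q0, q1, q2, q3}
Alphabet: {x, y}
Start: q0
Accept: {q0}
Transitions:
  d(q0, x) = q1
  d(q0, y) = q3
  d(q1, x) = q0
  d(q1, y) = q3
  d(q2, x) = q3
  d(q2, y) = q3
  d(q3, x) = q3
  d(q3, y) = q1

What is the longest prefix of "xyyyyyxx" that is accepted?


Run the DFA, marking each prefix where the state is accepting:
  "" -> q0 [accept]
  "x" -> q1 [reject]
  "xy" -> q3 [reject]
  "xyy" -> q1 [reject]
  "xyyy" -> q3 [reject]
  "xyyyy" -> q1 [reject]
  "xyyyyy" -> q3 [reject]
  "xyyyyyx" -> q3 [reject]
  "xyyyyyxx" -> q3 [reject]

""


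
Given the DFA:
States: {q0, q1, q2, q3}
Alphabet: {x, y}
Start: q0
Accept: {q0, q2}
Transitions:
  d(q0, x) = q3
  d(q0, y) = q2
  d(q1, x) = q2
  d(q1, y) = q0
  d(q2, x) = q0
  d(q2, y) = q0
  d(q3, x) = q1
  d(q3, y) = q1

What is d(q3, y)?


Looking up transition d(q3, y)

q1


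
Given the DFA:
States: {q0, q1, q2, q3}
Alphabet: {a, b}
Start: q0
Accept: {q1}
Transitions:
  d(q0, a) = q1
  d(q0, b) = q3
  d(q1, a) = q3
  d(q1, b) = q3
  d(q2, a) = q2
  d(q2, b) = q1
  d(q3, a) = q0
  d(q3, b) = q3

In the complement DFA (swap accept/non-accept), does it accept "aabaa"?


Trace: q0 -> q1 -> q3 -> q3 -> q0 -> q1
Final: q1
Original accept: {q1}
Complement: q1 is in original accept

No, complement rejects (original accepts)


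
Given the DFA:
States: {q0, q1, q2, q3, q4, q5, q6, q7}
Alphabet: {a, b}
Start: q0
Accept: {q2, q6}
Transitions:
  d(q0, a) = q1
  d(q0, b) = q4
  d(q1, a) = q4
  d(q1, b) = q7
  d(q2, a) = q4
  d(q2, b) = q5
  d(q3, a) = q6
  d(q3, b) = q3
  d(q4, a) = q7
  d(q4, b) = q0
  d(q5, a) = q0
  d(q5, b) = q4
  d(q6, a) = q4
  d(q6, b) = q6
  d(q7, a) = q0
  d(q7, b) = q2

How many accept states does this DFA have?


Accept states listed: {q2, q6}
Counting: q2(1) q6(2)

2


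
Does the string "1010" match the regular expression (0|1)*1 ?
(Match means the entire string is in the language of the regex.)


|string| = 4; first = '1'; last = '0'

No, "1010" does not match (0|1)*1


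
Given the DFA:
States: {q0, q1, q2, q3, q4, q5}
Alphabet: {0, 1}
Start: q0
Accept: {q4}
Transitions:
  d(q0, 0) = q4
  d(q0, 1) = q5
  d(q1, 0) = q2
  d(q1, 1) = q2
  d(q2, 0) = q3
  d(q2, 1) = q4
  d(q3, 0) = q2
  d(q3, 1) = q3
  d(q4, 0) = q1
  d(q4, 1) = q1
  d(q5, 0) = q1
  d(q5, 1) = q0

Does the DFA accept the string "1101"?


Trace: q0 -> q5 -> q0 -> q4 -> q1
Final state: q1
Accept states: {q4}

No, rejected (final state q1 is not an accept state)


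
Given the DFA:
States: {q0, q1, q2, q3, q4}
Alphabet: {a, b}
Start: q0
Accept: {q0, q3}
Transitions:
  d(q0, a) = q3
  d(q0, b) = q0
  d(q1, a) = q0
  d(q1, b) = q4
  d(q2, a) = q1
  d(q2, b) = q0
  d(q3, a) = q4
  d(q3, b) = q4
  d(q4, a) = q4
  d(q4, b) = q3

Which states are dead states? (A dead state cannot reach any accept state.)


Forward reachability from each state:
  q0 -> reaches accept state q0 (live)
  q1 -> reaches accept state q0 (live)
  q2 -> reaches accept state q0 (live)
  q3 -> reaches accept state q3 (live)
  q4 -> reaches accept state q3 (live)

None (all states can reach an accept state)


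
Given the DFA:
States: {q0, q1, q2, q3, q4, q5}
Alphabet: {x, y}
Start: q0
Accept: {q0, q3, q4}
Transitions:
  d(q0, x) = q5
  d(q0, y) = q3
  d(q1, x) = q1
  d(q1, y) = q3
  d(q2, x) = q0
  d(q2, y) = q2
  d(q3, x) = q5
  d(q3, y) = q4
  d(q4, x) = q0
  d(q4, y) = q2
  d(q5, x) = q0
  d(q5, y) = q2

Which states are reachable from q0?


BFS from q0:
  layer 0: {q0}
  layer 1: {q3, q5}
  layer 2: {q2, q4}

{q0, q2, q3, q4, q5}


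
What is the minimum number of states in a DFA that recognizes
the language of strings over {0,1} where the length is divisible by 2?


States track (length) mod 2.
Need 2 states: one per remainder 0..1; accept = remainder 0.

2


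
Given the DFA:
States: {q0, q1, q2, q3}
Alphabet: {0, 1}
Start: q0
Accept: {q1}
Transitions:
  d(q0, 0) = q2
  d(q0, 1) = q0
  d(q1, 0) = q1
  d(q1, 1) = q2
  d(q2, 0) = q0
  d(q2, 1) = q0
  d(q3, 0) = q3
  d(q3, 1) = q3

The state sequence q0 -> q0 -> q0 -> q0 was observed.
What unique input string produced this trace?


Trace back each transition to find the symbol:
  q0 --[1]--> q0
  q0 --[1]--> q0
  q0 --[1]--> q0

"111"


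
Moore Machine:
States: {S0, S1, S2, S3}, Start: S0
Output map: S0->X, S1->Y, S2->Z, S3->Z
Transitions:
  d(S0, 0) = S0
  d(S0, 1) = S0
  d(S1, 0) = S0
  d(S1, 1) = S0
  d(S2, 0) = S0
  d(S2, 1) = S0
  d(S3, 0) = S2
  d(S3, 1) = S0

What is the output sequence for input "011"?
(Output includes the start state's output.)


Start: S0 (output X)
  --0--> S0 (output X)
  --1--> S0 (output X)
  --1--> S0 (output X)

"XXXX"


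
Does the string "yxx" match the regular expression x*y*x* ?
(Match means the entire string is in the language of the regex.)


|string| = 3; first = 'y'; last = 'x'

Yes, "yxx" matches x*y*x*


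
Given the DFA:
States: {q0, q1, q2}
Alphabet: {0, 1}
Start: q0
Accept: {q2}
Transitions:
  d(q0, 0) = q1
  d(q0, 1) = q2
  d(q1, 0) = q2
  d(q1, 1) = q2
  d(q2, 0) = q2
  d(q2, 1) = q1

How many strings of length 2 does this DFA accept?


Enumerating all length-2 strings:
  "00" -> q2 [accept]
  "01" -> q2 [accept]
  "10" -> q2 [accept]
  "11" -> q1 [reject]

3 out of 4


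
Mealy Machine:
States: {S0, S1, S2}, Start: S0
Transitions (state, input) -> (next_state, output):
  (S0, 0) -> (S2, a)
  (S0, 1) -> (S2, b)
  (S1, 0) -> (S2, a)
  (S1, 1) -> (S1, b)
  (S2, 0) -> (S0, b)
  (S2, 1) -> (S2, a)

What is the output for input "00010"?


Step-by-step:
  (S0, 0) -> (S2, a)
  (S2, 0) -> (S0, b)
  (S0, 0) -> (S2, a)
  (S2, 1) -> (S2, a)
  (S2, 0) -> (S0, b)

"abaab"


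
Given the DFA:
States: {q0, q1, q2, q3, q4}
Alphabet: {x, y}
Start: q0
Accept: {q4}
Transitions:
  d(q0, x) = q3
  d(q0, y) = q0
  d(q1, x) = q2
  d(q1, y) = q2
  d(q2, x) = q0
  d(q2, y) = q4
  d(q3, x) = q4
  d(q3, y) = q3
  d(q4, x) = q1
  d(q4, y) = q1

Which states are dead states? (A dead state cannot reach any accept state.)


Forward reachability from each state:
  q0 -> reaches accept state q4 (live)
  q1 -> reaches accept state q4 (live)
  q2 -> reaches accept state q4 (live)
  q3 -> reaches accept state q4 (live)
  q4 -> reaches accept state q4 (live)

None (all states can reach an accept state)


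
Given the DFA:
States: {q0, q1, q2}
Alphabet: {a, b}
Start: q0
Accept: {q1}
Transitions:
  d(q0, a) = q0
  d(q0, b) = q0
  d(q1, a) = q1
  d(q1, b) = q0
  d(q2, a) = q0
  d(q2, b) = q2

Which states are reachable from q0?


BFS from q0:
  layer 0: {q0}

{q0}


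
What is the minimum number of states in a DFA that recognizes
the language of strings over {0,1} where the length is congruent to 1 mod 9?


States track (length) mod 9.
Need 9 states: one per remainder 0..8; accept = remainder 1.

9


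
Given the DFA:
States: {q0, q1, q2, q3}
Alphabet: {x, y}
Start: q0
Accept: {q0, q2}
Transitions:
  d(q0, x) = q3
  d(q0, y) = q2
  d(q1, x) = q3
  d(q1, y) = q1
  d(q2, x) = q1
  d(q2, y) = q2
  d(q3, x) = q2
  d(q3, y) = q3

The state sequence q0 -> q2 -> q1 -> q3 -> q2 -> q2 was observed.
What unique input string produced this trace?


Trace back each transition to find the symbol:
  q0 --[y]--> q2
  q2 --[x]--> q1
  q1 --[x]--> q3
  q3 --[x]--> q2
  q2 --[y]--> q2

"yxxxy"


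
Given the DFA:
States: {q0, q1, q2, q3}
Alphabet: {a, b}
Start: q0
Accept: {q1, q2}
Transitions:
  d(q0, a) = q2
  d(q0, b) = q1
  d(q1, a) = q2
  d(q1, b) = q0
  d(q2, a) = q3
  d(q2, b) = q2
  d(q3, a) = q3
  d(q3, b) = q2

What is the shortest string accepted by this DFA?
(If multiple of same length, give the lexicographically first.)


BFS by string length (lex-first path to each state shown):
  len 0: q0<-""
  len 1: q1<-"b", q2<-"a"
Found accept state at length 1.

"a"


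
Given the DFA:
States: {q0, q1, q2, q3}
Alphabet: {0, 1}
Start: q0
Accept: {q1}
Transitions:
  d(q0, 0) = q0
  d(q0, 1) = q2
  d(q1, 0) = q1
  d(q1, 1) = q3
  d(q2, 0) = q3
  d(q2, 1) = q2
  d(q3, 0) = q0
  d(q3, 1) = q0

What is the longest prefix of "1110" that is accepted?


Run the DFA, marking each prefix where the state is accepting:
  "" -> q0 [reject]
  "1" -> q2 [reject]
  "11" -> q2 [reject]
  "111" -> q2 [reject]
  "1110" -> q3 [reject]

No prefix is accepted


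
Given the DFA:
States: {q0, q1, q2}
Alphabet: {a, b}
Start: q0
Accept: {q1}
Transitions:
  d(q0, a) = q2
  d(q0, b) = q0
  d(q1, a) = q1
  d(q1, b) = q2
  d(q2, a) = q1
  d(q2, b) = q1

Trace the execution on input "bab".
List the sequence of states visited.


Input: bab
d(q0, b) = q0
d(q0, a) = q2
d(q2, b) = q1


q0 -> q0 -> q2 -> q1


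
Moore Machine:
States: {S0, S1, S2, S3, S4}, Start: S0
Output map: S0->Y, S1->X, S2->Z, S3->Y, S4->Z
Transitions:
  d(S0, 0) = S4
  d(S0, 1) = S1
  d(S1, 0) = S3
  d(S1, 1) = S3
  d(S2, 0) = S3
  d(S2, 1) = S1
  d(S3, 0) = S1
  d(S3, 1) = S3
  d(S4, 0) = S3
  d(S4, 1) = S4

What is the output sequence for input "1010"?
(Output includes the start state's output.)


Start: S0 (output Y)
  --1--> S1 (output X)
  --0--> S3 (output Y)
  --1--> S3 (output Y)
  --0--> S1 (output X)

"YXYYX"


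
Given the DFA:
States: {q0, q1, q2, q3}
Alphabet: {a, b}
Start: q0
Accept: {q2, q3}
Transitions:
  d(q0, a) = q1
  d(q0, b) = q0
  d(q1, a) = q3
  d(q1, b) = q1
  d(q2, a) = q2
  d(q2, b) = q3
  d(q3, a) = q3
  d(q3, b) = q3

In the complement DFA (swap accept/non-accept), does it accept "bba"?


Trace: q0 -> q0 -> q0 -> q1
Final: q1
Original accept: {q2, q3}
Complement: q1 is not in original accept

Yes, complement accepts (original rejects)


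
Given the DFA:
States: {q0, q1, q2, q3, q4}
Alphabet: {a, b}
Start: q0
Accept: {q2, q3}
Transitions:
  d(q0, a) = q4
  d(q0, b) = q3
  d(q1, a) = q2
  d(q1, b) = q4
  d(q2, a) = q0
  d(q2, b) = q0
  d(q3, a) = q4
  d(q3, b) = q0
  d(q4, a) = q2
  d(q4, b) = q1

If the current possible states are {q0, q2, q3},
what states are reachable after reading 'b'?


Apply transition on 'b' from each current state:
  d(q0, b) = q3
  d(q2, b) = q0
  d(q3, b) = q0

{q0, q3}


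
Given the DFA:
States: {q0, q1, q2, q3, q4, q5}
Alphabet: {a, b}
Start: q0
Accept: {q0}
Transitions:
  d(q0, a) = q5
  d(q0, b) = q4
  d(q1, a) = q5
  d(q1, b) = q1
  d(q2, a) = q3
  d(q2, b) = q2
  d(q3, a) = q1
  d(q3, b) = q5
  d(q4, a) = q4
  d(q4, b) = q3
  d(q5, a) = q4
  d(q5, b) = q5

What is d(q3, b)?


Looking up transition d(q3, b)

q5


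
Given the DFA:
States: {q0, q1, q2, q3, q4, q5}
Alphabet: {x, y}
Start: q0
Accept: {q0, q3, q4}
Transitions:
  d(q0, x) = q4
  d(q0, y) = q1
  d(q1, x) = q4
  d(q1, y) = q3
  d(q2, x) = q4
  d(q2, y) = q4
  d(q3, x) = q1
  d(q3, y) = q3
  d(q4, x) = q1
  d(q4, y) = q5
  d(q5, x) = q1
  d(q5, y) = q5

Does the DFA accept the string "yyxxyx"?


Trace: q0 -> q1 -> q3 -> q1 -> q4 -> q5 -> q1
Final state: q1
Accept states: {q0, q3, q4}

No, rejected (final state q1 is not an accept state)


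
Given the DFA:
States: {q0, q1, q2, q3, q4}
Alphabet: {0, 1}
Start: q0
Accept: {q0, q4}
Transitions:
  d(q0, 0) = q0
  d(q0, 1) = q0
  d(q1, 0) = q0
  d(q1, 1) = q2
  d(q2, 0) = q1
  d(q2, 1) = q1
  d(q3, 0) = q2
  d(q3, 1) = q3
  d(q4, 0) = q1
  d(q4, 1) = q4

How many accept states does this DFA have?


Accept states listed: {q0, q4}
Counting: q0(1) q4(2)

2


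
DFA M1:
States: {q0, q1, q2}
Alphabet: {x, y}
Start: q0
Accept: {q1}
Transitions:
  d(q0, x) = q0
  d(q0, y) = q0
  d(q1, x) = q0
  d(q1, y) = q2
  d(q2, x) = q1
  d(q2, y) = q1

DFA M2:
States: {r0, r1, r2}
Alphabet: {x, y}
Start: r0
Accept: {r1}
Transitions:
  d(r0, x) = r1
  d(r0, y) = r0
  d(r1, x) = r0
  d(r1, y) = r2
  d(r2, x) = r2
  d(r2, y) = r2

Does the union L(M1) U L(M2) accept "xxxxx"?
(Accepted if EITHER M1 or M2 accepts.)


M1: final=q0 accepted=False
M2: final=r1 accepted=True

Yes, union accepts


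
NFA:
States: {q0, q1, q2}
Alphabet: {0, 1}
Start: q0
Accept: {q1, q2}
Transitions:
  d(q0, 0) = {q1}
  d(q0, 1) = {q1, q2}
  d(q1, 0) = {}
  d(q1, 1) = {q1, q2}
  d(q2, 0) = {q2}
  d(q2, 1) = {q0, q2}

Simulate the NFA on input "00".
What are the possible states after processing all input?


Start: {q0}
  --0--> {q1}
  --0--> {}

{} (empty set, no valid transitions)


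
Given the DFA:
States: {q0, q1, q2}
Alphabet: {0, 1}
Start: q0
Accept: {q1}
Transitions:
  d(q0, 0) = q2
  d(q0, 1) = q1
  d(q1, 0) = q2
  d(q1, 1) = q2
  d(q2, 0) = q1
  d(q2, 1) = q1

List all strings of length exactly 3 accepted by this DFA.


All strings of length 3: 8 total
Accepted: 4

"100", "101", "110", "111"


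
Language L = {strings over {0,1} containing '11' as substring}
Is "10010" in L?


'11' does not occur

No, "10010" is not in L


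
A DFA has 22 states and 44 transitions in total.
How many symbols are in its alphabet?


Each state has exactly one transition per symbol.
|alphabet| = transitions / states = 44 / 22 = 2

2


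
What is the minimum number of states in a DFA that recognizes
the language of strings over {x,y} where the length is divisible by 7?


States track (length) mod 7.
Need 7 states: one per remainder 0..6; accept = remainder 0.

7


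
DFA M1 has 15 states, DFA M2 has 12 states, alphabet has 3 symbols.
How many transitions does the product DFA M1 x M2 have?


Product DFA has 15 * 12 = 180 states.
Each has 3 transitions: 180 * 3 = 540

540


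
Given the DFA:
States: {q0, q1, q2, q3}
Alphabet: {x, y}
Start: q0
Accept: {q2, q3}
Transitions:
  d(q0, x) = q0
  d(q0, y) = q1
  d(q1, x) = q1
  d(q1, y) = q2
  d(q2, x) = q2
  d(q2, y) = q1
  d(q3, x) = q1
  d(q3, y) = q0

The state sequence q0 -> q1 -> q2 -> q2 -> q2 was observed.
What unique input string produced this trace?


Trace back each transition to find the symbol:
  q0 --[y]--> q1
  q1 --[y]--> q2
  q2 --[x]--> q2
  q2 --[x]--> q2

"yyxx"


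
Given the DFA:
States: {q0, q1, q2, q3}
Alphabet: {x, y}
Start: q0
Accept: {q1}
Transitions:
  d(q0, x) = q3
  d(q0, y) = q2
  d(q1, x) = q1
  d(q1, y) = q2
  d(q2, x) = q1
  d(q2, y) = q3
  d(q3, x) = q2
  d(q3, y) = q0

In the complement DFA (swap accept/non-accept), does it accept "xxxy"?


Trace: q0 -> q3 -> q2 -> q1 -> q2
Final: q2
Original accept: {q1}
Complement: q2 is not in original accept

Yes, complement accepts (original rejects)


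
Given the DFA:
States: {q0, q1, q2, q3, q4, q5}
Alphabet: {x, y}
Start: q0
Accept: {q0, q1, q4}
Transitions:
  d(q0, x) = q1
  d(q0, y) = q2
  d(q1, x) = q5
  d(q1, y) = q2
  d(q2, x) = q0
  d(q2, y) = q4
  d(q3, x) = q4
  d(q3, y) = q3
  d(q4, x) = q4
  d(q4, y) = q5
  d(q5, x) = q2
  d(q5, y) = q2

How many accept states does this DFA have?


Accept states listed: {q0, q1, q4}
Counting: q0(1) q1(2) q4(3)

3


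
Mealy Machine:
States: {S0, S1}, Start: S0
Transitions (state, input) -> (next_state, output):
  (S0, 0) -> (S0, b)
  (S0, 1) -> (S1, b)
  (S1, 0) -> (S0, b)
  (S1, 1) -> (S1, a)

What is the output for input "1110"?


Step-by-step:
  (S0, 1) -> (S1, b)
  (S1, 1) -> (S1, a)
  (S1, 1) -> (S1, a)
  (S1, 0) -> (S0, b)

"baab"


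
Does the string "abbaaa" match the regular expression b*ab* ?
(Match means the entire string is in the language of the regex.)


|string| = 6; first = 'a'; last = 'a'

No, "abbaaa" does not match b*ab*


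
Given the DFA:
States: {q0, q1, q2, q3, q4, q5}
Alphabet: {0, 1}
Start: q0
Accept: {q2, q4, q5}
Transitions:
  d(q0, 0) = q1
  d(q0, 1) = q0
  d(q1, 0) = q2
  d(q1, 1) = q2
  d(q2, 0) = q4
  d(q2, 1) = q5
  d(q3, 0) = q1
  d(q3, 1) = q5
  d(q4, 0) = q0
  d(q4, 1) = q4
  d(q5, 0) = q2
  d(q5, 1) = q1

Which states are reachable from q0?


BFS from q0:
  layer 0: {q0}
  layer 1: {q1}
  layer 2: {q2}
  layer 3: {q4, q5}

{q0, q1, q2, q4, q5}


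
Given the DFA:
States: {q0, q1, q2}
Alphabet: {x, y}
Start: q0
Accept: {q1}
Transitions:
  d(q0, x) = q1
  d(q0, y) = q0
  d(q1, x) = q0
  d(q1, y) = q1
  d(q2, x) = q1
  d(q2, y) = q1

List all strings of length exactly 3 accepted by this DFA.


All strings of length 3: 8 total
Accepted: 4

"xxx", "xyy", "yxy", "yyx"


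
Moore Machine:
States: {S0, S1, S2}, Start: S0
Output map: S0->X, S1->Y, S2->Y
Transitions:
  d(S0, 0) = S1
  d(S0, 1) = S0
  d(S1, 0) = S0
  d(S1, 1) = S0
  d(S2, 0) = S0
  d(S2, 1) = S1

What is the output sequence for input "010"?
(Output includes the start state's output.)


Start: S0 (output X)
  --0--> S1 (output Y)
  --1--> S0 (output X)
  --0--> S1 (output Y)

"XYXY"


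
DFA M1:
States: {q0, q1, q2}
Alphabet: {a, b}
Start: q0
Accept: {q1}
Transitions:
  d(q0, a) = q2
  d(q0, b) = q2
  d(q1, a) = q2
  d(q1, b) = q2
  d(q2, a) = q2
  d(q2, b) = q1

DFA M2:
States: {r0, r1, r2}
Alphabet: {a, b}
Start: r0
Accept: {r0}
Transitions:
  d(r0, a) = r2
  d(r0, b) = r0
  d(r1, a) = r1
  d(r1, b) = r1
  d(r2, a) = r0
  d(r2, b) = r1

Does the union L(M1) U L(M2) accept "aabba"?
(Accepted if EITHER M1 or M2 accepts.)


M1: final=q2 accepted=False
M2: final=r2 accepted=False

No, union rejects (neither accepts)


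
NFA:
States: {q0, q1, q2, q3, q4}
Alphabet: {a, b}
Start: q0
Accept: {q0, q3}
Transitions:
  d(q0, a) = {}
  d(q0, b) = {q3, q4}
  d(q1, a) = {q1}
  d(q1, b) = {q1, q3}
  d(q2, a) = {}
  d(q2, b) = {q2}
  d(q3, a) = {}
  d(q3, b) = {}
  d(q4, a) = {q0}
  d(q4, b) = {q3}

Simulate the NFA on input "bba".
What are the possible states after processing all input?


Start: {q0}
  --b--> {q3, q4}
  --b--> {q3}
  --a--> {}

{} (empty set, no valid transitions)


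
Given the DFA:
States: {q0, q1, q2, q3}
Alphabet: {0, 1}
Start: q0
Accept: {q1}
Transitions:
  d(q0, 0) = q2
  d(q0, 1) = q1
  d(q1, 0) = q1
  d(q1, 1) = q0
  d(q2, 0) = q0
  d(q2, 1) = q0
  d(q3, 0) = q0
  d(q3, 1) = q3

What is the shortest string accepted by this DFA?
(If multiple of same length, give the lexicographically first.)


BFS by string length (lex-first path to each state shown):
  len 0: q0<-""
  len 1: q1<-"1", q2<-"0"
Found accept state at length 1.

"1"


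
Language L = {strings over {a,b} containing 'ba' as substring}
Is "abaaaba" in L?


'ba' occurs at index 1

Yes, "abaaaba" is in L


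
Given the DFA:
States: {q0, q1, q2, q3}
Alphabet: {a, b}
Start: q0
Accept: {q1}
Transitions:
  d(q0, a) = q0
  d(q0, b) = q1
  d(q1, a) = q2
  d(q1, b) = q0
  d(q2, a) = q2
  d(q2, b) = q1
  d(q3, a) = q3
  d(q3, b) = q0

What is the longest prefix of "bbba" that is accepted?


Run the DFA, marking each prefix where the state is accepting:
  "" -> q0 [reject]
  "b" -> q1 [accept]
  "bb" -> q0 [reject]
  "bbb" -> q1 [accept]
  "bbba" -> q2 [reject]

"bbb"


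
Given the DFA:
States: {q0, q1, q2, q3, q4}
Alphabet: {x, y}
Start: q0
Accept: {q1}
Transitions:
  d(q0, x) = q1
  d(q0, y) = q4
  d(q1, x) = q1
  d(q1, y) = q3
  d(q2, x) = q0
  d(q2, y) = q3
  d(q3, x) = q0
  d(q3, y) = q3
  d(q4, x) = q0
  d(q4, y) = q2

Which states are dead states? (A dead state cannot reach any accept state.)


Forward reachability from each state:
  q0 -> reaches accept state q1 (live)
  q1 -> reaches accept state q1 (live)
  q2 -> reaches accept state q1 (live)
  q3 -> reaches accept state q1 (live)
  q4 -> reaches accept state q1 (live)

None (all states can reach an accept state)


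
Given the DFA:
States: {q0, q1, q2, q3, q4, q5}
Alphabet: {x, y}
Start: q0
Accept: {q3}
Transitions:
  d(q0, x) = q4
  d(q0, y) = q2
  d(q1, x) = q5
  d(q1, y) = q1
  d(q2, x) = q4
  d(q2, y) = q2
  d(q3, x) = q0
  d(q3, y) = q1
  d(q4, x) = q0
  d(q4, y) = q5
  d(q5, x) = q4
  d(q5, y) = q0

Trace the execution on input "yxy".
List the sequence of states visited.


Input: yxy
d(q0, y) = q2
d(q2, x) = q4
d(q4, y) = q5


q0 -> q2 -> q4 -> q5


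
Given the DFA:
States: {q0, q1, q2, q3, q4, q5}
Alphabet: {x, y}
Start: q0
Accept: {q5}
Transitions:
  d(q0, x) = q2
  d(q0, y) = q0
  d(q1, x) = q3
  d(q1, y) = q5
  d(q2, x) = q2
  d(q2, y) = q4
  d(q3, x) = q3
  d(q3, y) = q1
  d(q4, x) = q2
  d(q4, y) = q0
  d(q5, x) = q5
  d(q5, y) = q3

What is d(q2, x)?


Looking up transition d(q2, x)

q2


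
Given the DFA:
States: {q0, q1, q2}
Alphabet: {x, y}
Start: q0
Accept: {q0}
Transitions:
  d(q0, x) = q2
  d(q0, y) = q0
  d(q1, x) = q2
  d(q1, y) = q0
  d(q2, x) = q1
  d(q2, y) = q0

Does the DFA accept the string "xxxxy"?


Trace: q0 -> q2 -> q1 -> q2 -> q1 -> q0
Final state: q0
Accept states: {q0}

Yes, accepted (final state q0 is an accept state)


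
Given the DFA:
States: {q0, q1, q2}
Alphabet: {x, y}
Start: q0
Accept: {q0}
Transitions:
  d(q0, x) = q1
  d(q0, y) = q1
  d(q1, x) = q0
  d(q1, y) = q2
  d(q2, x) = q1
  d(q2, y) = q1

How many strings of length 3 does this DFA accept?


Enumerating all length-3 strings:
  "xxx" -> q1 [reject]
  "xxy" -> q1 [reject]
  "xyx" -> q1 [reject]
  "xyy" -> q1 [reject]
  "yxx" -> q1 [reject]
  "yxy" -> q1 [reject]
  "yyx" -> q1 [reject]
  "yyy" -> q1 [reject]

0 out of 8


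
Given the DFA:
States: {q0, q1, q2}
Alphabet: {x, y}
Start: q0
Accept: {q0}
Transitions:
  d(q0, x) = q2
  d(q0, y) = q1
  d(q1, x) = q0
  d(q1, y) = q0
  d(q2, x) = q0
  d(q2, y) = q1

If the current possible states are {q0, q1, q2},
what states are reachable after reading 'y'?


Apply transition on 'y' from each current state:
  d(q0, y) = q1
  d(q1, y) = q0
  d(q2, y) = q1

{q0, q1}


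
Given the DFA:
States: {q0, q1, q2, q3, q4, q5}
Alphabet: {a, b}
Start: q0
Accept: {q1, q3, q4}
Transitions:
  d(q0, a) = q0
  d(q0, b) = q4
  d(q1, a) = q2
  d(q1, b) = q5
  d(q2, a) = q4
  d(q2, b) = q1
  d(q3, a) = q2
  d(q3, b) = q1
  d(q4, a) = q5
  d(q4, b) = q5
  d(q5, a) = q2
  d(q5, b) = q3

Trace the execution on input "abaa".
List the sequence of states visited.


Input: abaa
d(q0, a) = q0
d(q0, b) = q4
d(q4, a) = q5
d(q5, a) = q2


q0 -> q0 -> q4 -> q5 -> q2


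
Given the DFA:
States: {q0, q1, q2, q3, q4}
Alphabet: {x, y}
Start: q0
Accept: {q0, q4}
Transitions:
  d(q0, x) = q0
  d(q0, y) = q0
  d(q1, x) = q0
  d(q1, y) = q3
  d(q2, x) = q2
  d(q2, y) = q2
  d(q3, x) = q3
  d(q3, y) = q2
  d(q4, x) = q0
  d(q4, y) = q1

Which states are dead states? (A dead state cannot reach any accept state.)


Forward reachability from each state:
  q0 -> reaches accept state q0 (live)
  q1 -> reaches accept state q0 (live)
  q2 -> reaches {q2}, no accept state (dead)
  q3 -> reaches {q2, q3}, no accept state (dead)
  q4 -> reaches accept state q0 (live)

{q2, q3}


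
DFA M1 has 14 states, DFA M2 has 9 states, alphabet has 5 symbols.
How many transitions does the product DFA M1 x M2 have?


Product DFA has 14 * 9 = 126 states.
Each has 5 transitions: 126 * 5 = 630

630


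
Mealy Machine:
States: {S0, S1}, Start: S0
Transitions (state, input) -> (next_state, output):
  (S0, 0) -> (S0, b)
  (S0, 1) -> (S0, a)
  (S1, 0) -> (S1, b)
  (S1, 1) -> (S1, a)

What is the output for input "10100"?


Step-by-step:
  (S0, 1) -> (S0, a)
  (S0, 0) -> (S0, b)
  (S0, 1) -> (S0, a)
  (S0, 0) -> (S0, b)
  (S0, 0) -> (S0, b)

"ababb"


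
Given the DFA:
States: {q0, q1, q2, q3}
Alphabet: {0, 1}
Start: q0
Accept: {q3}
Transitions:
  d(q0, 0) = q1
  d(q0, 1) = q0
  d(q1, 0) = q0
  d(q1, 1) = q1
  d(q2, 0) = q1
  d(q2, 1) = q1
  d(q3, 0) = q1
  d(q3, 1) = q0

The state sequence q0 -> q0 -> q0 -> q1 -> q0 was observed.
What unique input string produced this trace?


Trace back each transition to find the symbol:
  q0 --[1]--> q0
  q0 --[1]--> q0
  q0 --[0]--> q1
  q1 --[0]--> q0

"1100"


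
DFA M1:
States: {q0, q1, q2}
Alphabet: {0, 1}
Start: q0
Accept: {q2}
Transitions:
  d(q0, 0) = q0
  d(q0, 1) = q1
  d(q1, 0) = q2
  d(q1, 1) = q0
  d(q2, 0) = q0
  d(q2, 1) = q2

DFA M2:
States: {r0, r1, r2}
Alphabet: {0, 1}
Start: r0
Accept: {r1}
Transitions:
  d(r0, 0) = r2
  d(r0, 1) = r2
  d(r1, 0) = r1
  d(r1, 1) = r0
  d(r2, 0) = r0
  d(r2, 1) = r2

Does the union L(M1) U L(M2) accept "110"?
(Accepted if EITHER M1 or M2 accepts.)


M1: final=q0 accepted=False
M2: final=r0 accepted=False

No, union rejects (neither accepts)


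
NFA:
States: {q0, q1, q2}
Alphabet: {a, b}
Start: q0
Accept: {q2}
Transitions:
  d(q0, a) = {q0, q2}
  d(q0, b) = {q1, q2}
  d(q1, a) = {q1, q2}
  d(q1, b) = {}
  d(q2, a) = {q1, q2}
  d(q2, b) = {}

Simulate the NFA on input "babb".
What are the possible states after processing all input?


Start: {q0}
  --b--> {q1, q2}
  --a--> {q1, q2}
  --b--> {}
  --b--> {}

{} (empty set, no valid transitions)


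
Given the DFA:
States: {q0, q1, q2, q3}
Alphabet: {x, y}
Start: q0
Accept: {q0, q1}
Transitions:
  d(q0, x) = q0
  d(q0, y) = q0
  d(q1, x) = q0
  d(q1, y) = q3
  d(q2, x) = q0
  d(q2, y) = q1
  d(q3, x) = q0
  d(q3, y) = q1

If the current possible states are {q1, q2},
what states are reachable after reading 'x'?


Apply transition on 'x' from each current state:
  d(q1, x) = q0
  d(q2, x) = q0

{q0}


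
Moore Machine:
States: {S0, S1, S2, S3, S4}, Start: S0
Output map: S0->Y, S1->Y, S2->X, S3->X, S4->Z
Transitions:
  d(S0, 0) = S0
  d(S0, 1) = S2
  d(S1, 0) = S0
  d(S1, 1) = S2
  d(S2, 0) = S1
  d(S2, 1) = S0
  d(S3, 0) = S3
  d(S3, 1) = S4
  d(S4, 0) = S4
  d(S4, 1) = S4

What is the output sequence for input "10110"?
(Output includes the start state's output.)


Start: S0 (output Y)
  --1--> S2 (output X)
  --0--> S1 (output Y)
  --1--> S2 (output X)
  --1--> S0 (output Y)
  --0--> S0 (output Y)

"YXYXYY"


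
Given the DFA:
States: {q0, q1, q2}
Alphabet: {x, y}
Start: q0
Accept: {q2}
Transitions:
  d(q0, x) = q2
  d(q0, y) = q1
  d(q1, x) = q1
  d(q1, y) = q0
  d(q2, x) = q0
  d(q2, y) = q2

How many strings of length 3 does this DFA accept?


Enumerating all length-3 strings:
  "xxx" -> q2 [accept]
  "xxy" -> q1 [reject]
  "xyx" -> q0 [reject]
  "xyy" -> q2 [accept]
  "yxx" -> q1 [reject]
  "yxy" -> q0 [reject]
  "yyx" -> q2 [accept]
  "yyy" -> q1 [reject]

3 out of 8


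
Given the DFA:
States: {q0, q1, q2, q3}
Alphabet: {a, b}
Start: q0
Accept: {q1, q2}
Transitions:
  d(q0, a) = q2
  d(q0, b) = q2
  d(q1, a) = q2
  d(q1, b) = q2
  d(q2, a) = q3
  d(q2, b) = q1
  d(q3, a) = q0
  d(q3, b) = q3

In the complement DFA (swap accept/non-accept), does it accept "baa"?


Trace: q0 -> q2 -> q3 -> q0
Final: q0
Original accept: {q1, q2}
Complement: q0 is not in original accept

Yes, complement accepts (original rejects)


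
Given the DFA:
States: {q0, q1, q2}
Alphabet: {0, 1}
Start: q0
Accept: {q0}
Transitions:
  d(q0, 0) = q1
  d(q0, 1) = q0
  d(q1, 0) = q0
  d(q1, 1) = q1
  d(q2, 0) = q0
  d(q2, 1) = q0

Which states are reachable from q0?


BFS from q0:
  layer 0: {q0}
  layer 1: {q1}

{q0, q1}


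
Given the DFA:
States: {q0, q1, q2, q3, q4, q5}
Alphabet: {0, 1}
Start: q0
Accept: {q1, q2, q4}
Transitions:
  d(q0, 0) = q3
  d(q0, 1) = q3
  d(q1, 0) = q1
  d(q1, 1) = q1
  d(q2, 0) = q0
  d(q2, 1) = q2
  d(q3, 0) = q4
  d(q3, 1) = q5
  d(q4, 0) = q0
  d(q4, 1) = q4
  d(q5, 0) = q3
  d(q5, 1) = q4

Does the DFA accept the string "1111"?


Trace: q0 -> q3 -> q5 -> q4 -> q4
Final state: q4
Accept states: {q1, q2, q4}

Yes, accepted (final state q4 is an accept state)


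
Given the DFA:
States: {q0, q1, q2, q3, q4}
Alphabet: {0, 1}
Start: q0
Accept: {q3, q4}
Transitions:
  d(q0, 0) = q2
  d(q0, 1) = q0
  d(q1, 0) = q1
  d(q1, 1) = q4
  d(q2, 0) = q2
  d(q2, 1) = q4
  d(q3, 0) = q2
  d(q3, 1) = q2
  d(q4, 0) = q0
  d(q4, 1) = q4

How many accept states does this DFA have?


Accept states listed: {q3, q4}
Counting: q3(1) q4(2)

2


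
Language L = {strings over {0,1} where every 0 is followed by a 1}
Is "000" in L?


'00' present: True; ends with '0': True

No, "000" is not in L


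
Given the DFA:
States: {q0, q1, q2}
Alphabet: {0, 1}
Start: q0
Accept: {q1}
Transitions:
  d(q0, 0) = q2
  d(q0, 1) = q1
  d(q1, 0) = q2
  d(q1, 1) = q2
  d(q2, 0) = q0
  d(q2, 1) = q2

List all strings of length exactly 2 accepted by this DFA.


All strings of length 2: 4 total
Accepted: 0

None


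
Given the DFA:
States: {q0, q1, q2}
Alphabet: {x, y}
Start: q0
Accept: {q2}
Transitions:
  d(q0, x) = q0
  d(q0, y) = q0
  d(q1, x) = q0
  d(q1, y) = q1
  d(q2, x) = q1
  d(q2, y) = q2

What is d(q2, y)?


Looking up transition d(q2, y)

q2


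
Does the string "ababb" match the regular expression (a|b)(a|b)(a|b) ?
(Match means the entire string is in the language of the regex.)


|string| = 5; first = 'a'; last = 'b'

No, "ababb" does not match (a|b)(a|b)(a|b)


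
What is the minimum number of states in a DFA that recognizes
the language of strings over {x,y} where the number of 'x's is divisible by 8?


States track (count of 'x') mod 8.
Need 8 states: one per remainder 0..7; accept = remainder 0.

8


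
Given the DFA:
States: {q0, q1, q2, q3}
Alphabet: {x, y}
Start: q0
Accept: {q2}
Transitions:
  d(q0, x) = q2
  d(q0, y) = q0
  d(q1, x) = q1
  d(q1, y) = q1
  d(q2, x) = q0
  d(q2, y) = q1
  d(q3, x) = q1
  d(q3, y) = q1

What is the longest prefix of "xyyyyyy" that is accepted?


Run the DFA, marking each prefix where the state is accepting:
  "" -> q0 [reject]
  "x" -> q2 [accept]
  "xy" -> q1 [reject]
  "xyy" -> q1 [reject]
  "xyyy" -> q1 [reject]
  "xyyyy" -> q1 [reject]
  "xyyyyy" -> q1 [reject]
  "xyyyyyy" -> q1 [reject]

"x"


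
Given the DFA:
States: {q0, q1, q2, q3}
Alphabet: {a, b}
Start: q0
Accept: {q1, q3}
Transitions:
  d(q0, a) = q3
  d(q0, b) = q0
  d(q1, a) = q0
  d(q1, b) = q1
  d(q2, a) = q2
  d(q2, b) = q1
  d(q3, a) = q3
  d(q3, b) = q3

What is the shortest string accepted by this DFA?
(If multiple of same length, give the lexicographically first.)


BFS by string length (lex-first path to each state shown):
  len 0: q0<-""
  len 1: q0<-"b", q3<-"a"
Found accept state at length 1.

"a"


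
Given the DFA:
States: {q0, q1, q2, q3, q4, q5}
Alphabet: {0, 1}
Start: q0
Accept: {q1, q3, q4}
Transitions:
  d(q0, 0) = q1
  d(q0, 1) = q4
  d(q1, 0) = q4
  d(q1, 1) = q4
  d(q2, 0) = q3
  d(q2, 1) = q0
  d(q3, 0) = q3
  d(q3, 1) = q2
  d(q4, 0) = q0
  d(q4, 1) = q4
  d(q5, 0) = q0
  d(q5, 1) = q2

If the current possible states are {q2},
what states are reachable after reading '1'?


Apply transition on '1' from each current state:
  d(q2, 1) = q0

{q0}


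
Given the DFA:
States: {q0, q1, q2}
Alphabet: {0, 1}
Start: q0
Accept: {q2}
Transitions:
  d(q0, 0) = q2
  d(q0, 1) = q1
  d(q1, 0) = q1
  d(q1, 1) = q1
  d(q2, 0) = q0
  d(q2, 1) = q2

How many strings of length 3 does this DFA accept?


Enumerating all length-3 strings:
  "000" -> q2 [accept]
  "001" -> q1 [reject]
  "010" -> q0 [reject]
  "011" -> q2 [accept]
  "100" -> q1 [reject]
  "101" -> q1 [reject]
  "110" -> q1 [reject]
  "111" -> q1 [reject]

2 out of 8


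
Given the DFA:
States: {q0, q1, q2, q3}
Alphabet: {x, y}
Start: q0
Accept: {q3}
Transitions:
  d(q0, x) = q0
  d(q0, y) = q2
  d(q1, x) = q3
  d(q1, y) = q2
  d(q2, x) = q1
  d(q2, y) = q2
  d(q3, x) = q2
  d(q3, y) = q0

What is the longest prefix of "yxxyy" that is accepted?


Run the DFA, marking each prefix where the state is accepting:
  "" -> q0 [reject]
  "y" -> q2 [reject]
  "yx" -> q1 [reject]
  "yxx" -> q3 [accept]
  "yxxy" -> q0 [reject]
  "yxxyy" -> q2 [reject]

"yxx"


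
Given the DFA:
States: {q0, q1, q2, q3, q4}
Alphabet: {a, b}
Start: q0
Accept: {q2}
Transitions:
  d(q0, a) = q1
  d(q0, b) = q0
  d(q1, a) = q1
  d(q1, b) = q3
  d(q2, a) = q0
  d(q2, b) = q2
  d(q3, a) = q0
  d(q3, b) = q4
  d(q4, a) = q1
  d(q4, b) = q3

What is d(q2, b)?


Looking up transition d(q2, b)

q2


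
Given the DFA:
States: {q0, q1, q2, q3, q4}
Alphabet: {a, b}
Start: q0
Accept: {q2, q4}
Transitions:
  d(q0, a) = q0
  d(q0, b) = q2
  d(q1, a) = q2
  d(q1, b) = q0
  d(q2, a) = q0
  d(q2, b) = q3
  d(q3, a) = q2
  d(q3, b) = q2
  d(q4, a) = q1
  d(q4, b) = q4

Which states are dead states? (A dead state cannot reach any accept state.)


Forward reachability from each state:
  q0 -> reaches accept state q2 (live)
  q1 -> reaches accept state q2 (live)
  q2 -> reaches accept state q2 (live)
  q3 -> reaches accept state q2 (live)
  q4 -> reaches accept state q2 (live)

None (all states can reach an accept state)


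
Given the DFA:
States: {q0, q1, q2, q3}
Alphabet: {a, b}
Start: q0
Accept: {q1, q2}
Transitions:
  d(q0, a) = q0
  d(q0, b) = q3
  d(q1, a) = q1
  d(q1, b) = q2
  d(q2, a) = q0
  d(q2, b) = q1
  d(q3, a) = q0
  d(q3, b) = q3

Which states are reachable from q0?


BFS from q0:
  layer 0: {q0}
  layer 1: {q3}

{q0, q3}


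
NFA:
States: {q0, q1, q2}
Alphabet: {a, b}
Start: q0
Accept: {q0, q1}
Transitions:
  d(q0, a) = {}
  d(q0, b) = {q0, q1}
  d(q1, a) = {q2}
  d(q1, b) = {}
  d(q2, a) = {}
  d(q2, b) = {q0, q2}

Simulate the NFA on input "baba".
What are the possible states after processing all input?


Start: {q0}
  --b--> {q0, q1}
  --a--> {q2}
  --b--> {q0, q2}
  --a--> {}

{} (empty set, no valid transitions)


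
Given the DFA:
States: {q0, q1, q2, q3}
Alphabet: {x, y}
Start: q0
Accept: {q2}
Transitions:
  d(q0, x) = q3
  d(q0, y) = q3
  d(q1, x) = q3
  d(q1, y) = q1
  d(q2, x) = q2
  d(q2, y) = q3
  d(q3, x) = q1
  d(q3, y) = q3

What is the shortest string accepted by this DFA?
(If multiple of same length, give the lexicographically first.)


BFS by string length (lex-first path to each state shown):
  len 0: q0<-""
  len 1: q3<-"x"
  len 2: q1<-"xx", q3<-"xy"
  len 3: q1<-"xxy", q3<-"xxx"
  len 4: q1<-"xxxx", q3<-"xxxy"
  len 5: q1<-"xxxxy", q3<-"xxxxx"
  len 6: q1<-"xxxxxx", q3<-"xxxxxy"
  len 7: q1<-"xxxxxxy", q3<-"xxxxxxx"
  len 8: q1<-"xxxxxxxx", q3<-"xxxxxxxy"

No string accepted (empty language)
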